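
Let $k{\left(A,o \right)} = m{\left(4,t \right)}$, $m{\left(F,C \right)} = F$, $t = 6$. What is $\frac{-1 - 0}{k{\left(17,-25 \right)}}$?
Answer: $- \frac{1}{4} \approx -0.25$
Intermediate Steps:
$k{\left(A,o \right)} = 4$
$\frac{-1 - 0}{k{\left(17,-25 \right)}} = \frac{-1 - 0}{4} = \left(-1 + 0\right) \frac{1}{4} = \left(-1\right) \frac{1}{4} = - \frac{1}{4}$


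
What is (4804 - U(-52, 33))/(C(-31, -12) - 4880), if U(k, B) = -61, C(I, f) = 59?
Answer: -4865/4821 ≈ -1.0091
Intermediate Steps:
(4804 - U(-52, 33))/(C(-31, -12) - 4880) = (4804 - 1*(-61))/(59 - 4880) = (4804 + 61)/(-4821) = 4865*(-1/4821) = -4865/4821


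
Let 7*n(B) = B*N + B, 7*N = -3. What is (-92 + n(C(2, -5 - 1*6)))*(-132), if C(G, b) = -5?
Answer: 597696/49 ≈ 12198.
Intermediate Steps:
N = -3/7 (N = (1/7)*(-3) = -3/7 ≈ -0.42857)
n(B) = 4*B/49 (n(B) = (B*(-3/7) + B)/7 = (-3*B/7 + B)/7 = (4*B/7)/7 = 4*B/49)
(-92 + n(C(2, -5 - 1*6)))*(-132) = (-92 + (4/49)*(-5))*(-132) = (-92 - 20/49)*(-132) = -4528/49*(-132) = 597696/49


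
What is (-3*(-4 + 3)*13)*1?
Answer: 39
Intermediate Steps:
(-3*(-4 + 3)*13)*1 = (-3*(-1)*13)*1 = (3*13)*1 = 39*1 = 39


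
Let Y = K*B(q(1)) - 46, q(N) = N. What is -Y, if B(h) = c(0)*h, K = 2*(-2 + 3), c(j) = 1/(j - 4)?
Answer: 93/2 ≈ 46.500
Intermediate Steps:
c(j) = 1/(-4 + j)
K = 2 (K = 2*1 = 2)
B(h) = -h/4 (B(h) = h/(-4 + 0) = h/(-4) = -h/4)
Y = -93/2 (Y = 2*(-¼*1) - 46 = 2*(-¼) - 46 = -½ - 46 = -93/2 ≈ -46.500)
-Y = -1*(-93/2) = 93/2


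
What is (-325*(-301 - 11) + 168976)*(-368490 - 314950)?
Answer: -184785773440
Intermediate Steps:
(-325*(-301 - 11) + 168976)*(-368490 - 314950) = (-325*(-312) + 168976)*(-683440) = (101400 + 168976)*(-683440) = 270376*(-683440) = -184785773440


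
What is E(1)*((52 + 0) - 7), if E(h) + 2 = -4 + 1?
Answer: -225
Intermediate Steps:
E(h) = -5 (E(h) = -2 + (-4 + 1) = -2 - 3 = -5)
E(1)*((52 + 0) - 7) = -5*((52 + 0) - 7) = -5*(52 - 7) = -5*45 = -225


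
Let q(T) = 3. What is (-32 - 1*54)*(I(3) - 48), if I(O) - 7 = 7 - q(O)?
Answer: 3182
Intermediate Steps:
I(O) = 11 (I(O) = 7 + (7 - 1*3) = 7 + (7 - 3) = 7 + 4 = 11)
(-32 - 1*54)*(I(3) - 48) = (-32 - 1*54)*(11 - 48) = (-32 - 54)*(-37) = -86*(-37) = 3182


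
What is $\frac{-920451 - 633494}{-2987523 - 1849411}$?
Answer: $\frac{1553945}{4836934} \approx 0.32127$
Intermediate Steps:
$\frac{-920451 - 633494}{-2987523 - 1849411} = - \frac{1553945}{-4836934} = \left(-1553945\right) \left(- \frac{1}{4836934}\right) = \frac{1553945}{4836934}$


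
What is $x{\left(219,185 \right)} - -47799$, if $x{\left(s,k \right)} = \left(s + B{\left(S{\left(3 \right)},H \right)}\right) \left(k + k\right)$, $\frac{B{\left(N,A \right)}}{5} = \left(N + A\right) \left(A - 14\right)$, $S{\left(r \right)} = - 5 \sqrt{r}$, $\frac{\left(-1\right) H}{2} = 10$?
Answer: $1386829 + 314500 \sqrt{3} \approx 1.9316 \cdot 10^{6}$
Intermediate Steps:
$H = -20$ ($H = \left(-2\right) 10 = -20$)
$B{\left(N,A \right)} = 5 \left(-14 + A\right) \left(A + N\right)$ ($B{\left(N,A \right)} = 5 \left(N + A\right) \left(A - 14\right) = 5 \left(A + N\right) \left(-14 + A\right) = 5 \left(-14 + A\right) \left(A + N\right)$)
$x{\left(s,k \right)} = 2 k \left(3400 + s + 850 \sqrt{3}\right)$ ($x{\left(s,k \right)} = \left(s + \left(\left(-70\right) \left(-20\right) - 70 \left(- 5 \sqrt{3}\right) + 5 \left(-20\right)^{2} + 5 \left(-20\right) \left(- 5 \sqrt{3}\right)\right)\right) \left(k + k\right) = \left(s + \left(1400 + 350 \sqrt{3} + 5 \cdot 400 + 500 \sqrt{3}\right)\right) 2 k = \left(s + \left(1400 + 350 \sqrt{3} + 2000 + 500 \sqrt{3}\right)\right) 2 k = \left(s + \left(3400 + 850 \sqrt{3}\right)\right) 2 k = \left(3400 + s + 850 \sqrt{3}\right) 2 k = 2 k \left(3400 + s + 850 \sqrt{3}\right)$)
$x{\left(219,185 \right)} - -47799 = 2 \cdot 185 \left(3400 + 219 + 850 \sqrt{3}\right) - -47799 = 2 \cdot 185 \left(3619 + 850 \sqrt{3}\right) + 47799 = \left(1339030 + 314500 \sqrt{3}\right) + 47799 = 1386829 + 314500 \sqrt{3}$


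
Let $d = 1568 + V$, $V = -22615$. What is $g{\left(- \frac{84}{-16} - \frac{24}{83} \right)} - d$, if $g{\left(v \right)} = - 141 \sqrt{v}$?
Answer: $21047 - \frac{423 \sqrt{15189}}{166} \approx 20733.0$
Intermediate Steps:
$d = -21047$ ($d = 1568 - 22615 = -21047$)
$g{\left(- \frac{84}{-16} - \frac{24}{83} \right)} - d = - 141 \sqrt{- \frac{84}{-16} - \frac{24}{83}} - -21047 = - 141 \sqrt{\left(-84\right) \left(- \frac{1}{16}\right) - \frac{24}{83}} + 21047 = - 141 \sqrt{\frac{21}{4} - \frac{24}{83}} + 21047 = - 141 \sqrt{\frac{1647}{332}} + 21047 = - 141 \frac{3 \sqrt{15189}}{166} + 21047 = - \frac{423 \sqrt{15189}}{166} + 21047 = 21047 - \frac{423 \sqrt{15189}}{166}$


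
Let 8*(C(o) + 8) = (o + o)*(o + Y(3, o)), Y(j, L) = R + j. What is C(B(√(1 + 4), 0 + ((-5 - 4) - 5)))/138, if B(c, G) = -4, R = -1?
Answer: -1/23 ≈ -0.043478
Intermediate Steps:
Y(j, L) = -1 + j
C(o) = -8 + o*(2 + o)/4 (C(o) = -8 + ((o + o)*(o + (-1 + 3)))/8 = -8 + ((2*o)*(o + 2))/8 = -8 + ((2*o)*(2 + o))/8 = -8 + (2*o*(2 + o))/8 = -8 + o*(2 + o)/4)
C(B(√(1 + 4), 0 + ((-5 - 4) - 5)))/138 = (-8 + (½)*(-4) + (¼)*(-4)²)/138 = (-8 - 2 + (¼)*16)*(1/138) = (-8 - 2 + 4)*(1/138) = -6*1/138 = -1/23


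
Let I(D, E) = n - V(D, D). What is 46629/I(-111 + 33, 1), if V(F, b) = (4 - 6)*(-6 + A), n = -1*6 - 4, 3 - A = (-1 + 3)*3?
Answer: -46629/28 ≈ -1665.3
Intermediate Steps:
A = -3 (A = 3 - (-1 + 3)*3 = 3 - 2*3 = 3 - 1*6 = 3 - 6 = -3)
n = -10 (n = -6 - 4 = -10)
V(F, b) = 18 (V(F, b) = (4 - 6)*(-6 - 3) = -2*(-9) = 18)
I(D, E) = -28 (I(D, E) = -10 - 1*18 = -10 - 18 = -28)
46629/I(-111 + 33, 1) = 46629/(-28) = 46629*(-1/28) = -46629/28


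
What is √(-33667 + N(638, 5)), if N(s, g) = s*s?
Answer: √373377 ≈ 611.05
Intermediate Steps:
N(s, g) = s²
√(-33667 + N(638, 5)) = √(-33667 + 638²) = √(-33667 + 407044) = √373377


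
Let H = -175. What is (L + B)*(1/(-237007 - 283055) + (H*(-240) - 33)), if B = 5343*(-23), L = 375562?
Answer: 5514699894590369/520062 ≈ 1.0604e+10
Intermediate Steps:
B = -122889
(L + B)*(1/(-237007 - 283055) + (H*(-240) - 33)) = (375562 - 122889)*(1/(-237007 - 283055) + (-175*(-240) - 33)) = 252673*(1/(-520062) + (42000 - 33)) = 252673*(-1/520062 + 41967) = 252673*(21825441953/520062) = 5514699894590369/520062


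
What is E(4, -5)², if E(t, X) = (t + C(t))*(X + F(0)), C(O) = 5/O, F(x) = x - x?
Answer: 11025/16 ≈ 689.06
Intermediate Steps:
F(x) = 0
E(t, X) = X*(t + 5/t) (E(t, X) = (t + 5/t)*(X + 0) = (t + 5/t)*X = X*(t + 5/t))
E(4, -5)² = (-5*(5 + 4²)/4)² = (-5*¼*(5 + 16))² = (-5*¼*21)² = (-105/4)² = 11025/16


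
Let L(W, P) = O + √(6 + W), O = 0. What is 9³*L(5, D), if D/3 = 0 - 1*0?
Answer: 729*√11 ≈ 2417.8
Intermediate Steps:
D = 0 (D = 3*(0 - 1*0) = 3*(0 + 0) = 3*0 = 0)
L(W, P) = √(6 + W) (L(W, P) = 0 + √(6 + W) = √(6 + W))
9³*L(5, D) = 9³*√(6 + 5) = 729*√11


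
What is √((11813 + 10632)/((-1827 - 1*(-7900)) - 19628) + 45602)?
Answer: 3*√37237854107/2711 ≈ 213.54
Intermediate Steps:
√((11813 + 10632)/((-1827 - 1*(-7900)) - 19628) + 45602) = √(22445/((-1827 + 7900) - 19628) + 45602) = √(22445/(6073 - 19628) + 45602) = √(22445/(-13555) + 45602) = √(22445*(-1/13555) + 45602) = √(-4489/2711 + 45602) = √(123622533/2711) = 3*√37237854107/2711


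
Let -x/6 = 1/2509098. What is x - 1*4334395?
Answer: -1812570304286/418183 ≈ -4.3344e+6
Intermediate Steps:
x = -1/418183 (x = -6/2509098 = -6*1/2509098 = -1/418183 ≈ -2.3913e-6)
x - 1*4334395 = -1/418183 - 1*4334395 = -1/418183 - 4334395 = -1812570304286/418183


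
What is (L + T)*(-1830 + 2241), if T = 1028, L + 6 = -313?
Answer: 291399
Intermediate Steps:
L = -319 (L = -6 - 313 = -319)
(L + T)*(-1830 + 2241) = (-319 + 1028)*(-1830 + 2241) = 709*411 = 291399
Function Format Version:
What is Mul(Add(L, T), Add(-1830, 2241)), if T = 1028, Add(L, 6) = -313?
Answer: 291399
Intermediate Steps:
L = -319 (L = Add(-6, -313) = -319)
Mul(Add(L, T), Add(-1830, 2241)) = Mul(Add(-319, 1028), Add(-1830, 2241)) = Mul(709, 411) = 291399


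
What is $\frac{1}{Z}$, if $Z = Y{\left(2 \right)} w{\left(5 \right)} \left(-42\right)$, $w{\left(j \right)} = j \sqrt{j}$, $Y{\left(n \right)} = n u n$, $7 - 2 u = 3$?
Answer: $- \frac{\sqrt{5}}{8400} \approx -0.0002662$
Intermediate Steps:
$u = 2$ ($u = \frac{7}{2} - \frac{3}{2} = 2$)
$Y{\left(n \right)} = 2 n^{2}$ ($Y{\left(n \right)} = n 2 n = 2 n n = 2 n^{2}$)
$w{\left(j \right)} = j^{\frac{3}{2}}$
$Z = - 1680 \sqrt{5}$ ($Z = 2 \cdot 2^{2} \cdot 5^{\frac{3}{2}} \left(-42\right) = 2 \cdot 4 \cdot 5 \sqrt{5} \left(-42\right) = 8 \cdot 5 \sqrt{5} \left(-42\right) = 40 \sqrt{5} \left(-42\right) = - 1680 \sqrt{5} \approx -3756.6$)
$\frac{1}{Z} = \frac{1}{\left(-1680\right) \sqrt{5}} = - \frac{\sqrt{5}}{8400}$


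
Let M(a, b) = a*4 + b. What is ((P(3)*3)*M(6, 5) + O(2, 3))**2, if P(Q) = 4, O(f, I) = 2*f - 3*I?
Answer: 117649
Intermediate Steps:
M(a, b) = b + 4*a (M(a, b) = 4*a + b = b + 4*a)
O(f, I) = -3*I + 2*f
((P(3)*3)*M(6, 5) + O(2, 3))**2 = ((4*3)*(5 + 4*6) + (-3*3 + 2*2))**2 = (12*(5 + 24) + (-9 + 4))**2 = (12*29 - 5)**2 = (348 - 5)**2 = 343**2 = 117649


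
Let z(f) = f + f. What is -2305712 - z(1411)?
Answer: -2308534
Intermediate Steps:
z(f) = 2*f
-2305712 - z(1411) = -2305712 - 2*1411 = -2305712 - 1*2822 = -2305712 - 2822 = -2308534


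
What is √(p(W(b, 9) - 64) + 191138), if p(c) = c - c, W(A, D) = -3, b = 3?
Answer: √191138 ≈ 437.19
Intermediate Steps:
p(c) = 0
√(p(W(b, 9) - 64) + 191138) = √(0 + 191138) = √191138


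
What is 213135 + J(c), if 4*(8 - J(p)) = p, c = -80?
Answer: 213163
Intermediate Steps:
J(p) = 8 - p/4
213135 + J(c) = 213135 + (8 - ¼*(-80)) = 213135 + (8 + 20) = 213135 + 28 = 213163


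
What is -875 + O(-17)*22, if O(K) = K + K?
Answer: -1623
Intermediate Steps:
O(K) = 2*K
-875 + O(-17)*22 = -875 + (2*(-17))*22 = -875 - 34*22 = -875 - 748 = -1623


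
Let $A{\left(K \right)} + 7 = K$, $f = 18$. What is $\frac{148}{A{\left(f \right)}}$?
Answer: $\frac{148}{11} \approx 13.455$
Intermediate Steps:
$A{\left(K \right)} = -7 + K$
$\frac{148}{A{\left(f \right)}} = \frac{148}{-7 + 18} = \frac{148}{11}$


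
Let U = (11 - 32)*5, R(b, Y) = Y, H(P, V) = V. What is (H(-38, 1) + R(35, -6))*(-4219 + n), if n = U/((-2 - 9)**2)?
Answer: 2553020/121 ≈ 21099.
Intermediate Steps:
U = -105 (U = -21*5 = -105)
n = -105/121 (n = -105/(-2 - 9)**2 = -105/((-11)**2) = -105/121 ≈ -0.86777)
(H(-38, 1) + R(35, -6))*(-4219 + n) = (1 - 6)*(-4219 - 105/121) = -5*(-510604/121) = 2553020/121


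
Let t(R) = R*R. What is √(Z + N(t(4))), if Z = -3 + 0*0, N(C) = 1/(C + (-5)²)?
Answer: I*√5002/41 ≈ 1.725*I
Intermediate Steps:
t(R) = R²
N(C) = 1/(25 + C) (N(C) = 1/(C + 25) = 1/(25 + C))
Z = -3 (Z = -3 + 0 = -3)
√(Z + N(t(4))) = √(-3 + 1/(25 + 4²)) = √(-3 + 1/(25 + 16)) = √(-3 + 1/41) = √(-122/41) = I*√5002/41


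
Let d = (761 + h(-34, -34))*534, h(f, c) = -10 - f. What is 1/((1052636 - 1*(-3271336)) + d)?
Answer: 1/4743162 ≈ 2.1083e-7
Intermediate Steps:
d = 419190 (d = (761 + (-10 - 1*(-34)))*534 = (761 + (-10 + 34))*534 = (761 + 24)*534 = 785*534 = 419190)
1/((1052636 - 1*(-3271336)) + d) = 1/((1052636 - 1*(-3271336)) + 419190) = 1/((1052636 + 3271336) + 419190) = 1/(4323972 + 419190) = 1/4743162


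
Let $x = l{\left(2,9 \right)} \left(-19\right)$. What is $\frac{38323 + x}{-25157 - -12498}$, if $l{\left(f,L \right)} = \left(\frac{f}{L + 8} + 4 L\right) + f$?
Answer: $- \frac{639179}{215203} \approx -2.9701$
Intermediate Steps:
$l{\left(f,L \right)} = f + 4 L + \frac{f}{8 + L}$ ($l{\left(f,L \right)} = \left(\frac{f}{8 + L} + 4 L\right) + f = \left(4 L + \frac{f}{8 + L}\right) + f = f + 4 L + \frac{f}{8 + L}$)
$x = - \frac{12312}{17}$ ($x = \frac{4 \cdot 9^{2} + 9 \cdot 2 + 32 \cdot 9 + 9 \cdot 2}{8 + 9} \left(-19\right) = \frac{4 \cdot 81 + 18 + 288 + 18}{17} \left(-19\right) = \frac{324 + 18 + 288 + 18}{17} \left(-19\right) = \frac{1}{17} \cdot 648 \left(-19\right) = \frac{648}{17} \left(-19\right) = - \frac{12312}{17} \approx -724.24$)
$\frac{38323 + x}{-25157 - -12498} = \frac{38323 - \frac{12312}{17}}{-25157 - -12498} = \frac{639179}{17 \left(-25157 + 12498\right)} = \frac{639179}{17 \left(-12659\right)} = \frac{639179}{17} \left(- \frac{1}{12659}\right) = - \frac{639179}{215203}$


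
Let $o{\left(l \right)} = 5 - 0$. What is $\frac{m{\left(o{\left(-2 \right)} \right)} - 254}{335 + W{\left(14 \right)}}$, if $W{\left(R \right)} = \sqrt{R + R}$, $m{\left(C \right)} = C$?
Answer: $- \frac{27805}{37399} + \frac{166 \sqrt{7}}{37399} \approx -0.73173$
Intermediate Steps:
$o{\left(l \right)} = 5$ ($o{\left(l \right)} = 5 + 0 = 5$)
$W{\left(R \right)} = \sqrt{2} \sqrt{R}$ ($W{\left(R \right)} = \sqrt{2 R} = \sqrt{2} \sqrt{R}$)
$\frac{m{\left(o{\left(-2 \right)} \right)} - 254}{335 + W{\left(14 \right)}} = \frac{5 - 254}{335 + \sqrt{2} \sqrt{14}} = - \frac{249}{335 + 2 \sqrt{7}}$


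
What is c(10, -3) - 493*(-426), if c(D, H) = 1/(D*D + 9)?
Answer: 22891963/109 ≈ 2.1002e+5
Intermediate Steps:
c(D, H) = 1/(9 + D²) (c(D, H) = 1/(D² + 9) = 1/(9 + D²))
c(10, -3) - 493*(-426) = 1/(9 + 10²) - 493*(-426) = 1/(9 + 100) + 210018 = 1/109 + 210018 = 22891963/109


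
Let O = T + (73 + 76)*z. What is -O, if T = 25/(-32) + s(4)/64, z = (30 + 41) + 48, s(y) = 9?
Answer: -1134743/64 ≈ -17730.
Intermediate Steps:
z = 119 (z = 71 + 48 = 119)
T = -41/64 (T = 25/(-32) + 9/64 = 25*(-1/32) + 9*(1/64) = -25/32 + 9/64 = -41/64 ≈ -0.64063)
O = 1134743/64 (O = -41/64 + (73 + 76)*119 = -41/64 + 149*119 = -41/64 + 17731 = 1134743/64 ≈ 17730.)
-O = -1*1134743/64 = -1134743/64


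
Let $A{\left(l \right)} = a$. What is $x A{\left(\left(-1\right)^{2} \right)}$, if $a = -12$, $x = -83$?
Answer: $996$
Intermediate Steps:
$A{\left(l \right)} = -12$
$x A{\left(\left(-1\right)^{2} \right)} = \left(-83\right) \left(-12\right) = 996$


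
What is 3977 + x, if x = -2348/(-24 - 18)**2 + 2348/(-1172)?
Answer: 513449243/129213 ≈ 3973.7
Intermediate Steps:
x = -430858/129213 (x = -2348/((-42)**2) + 2348*(-1/1172) = -2348/1764 - 587/293 = -2348*1/1764 - 587/293 = -587/441 - 587/293 = -430858/129213 ≈ -3.3345)
3977 + x = 3977 - 430858/129213 = 513449243/129213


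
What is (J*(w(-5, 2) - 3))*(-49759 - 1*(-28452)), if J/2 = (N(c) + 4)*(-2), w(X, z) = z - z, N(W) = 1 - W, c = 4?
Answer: -255684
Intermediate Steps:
w(X, z) = 0
J = -4 (J = 2*(((1 - 1*4) + 4)*(-2)) = 2*(((1 - 4) + 4)*(-2)) = 2*((-3 + 4)*(-2)) = 2*(1*(-2)) = 2*(-2) = -4)
(J*(w(-5, 2) - 3))*(-49759 - 1*(-28452)) = (-4*(0 - 3))*(-49759 - 1*(-28452)) = (-4*(-3))*(-49759 + 28452) = 12*(-21307) = -255684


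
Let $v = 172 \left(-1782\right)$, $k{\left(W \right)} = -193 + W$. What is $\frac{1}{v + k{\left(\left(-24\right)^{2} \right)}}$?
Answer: $- \frac{1}{306121} \approx -3.2667 \cdot 10^{-6}$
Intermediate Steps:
$v = -306504$
$\frac{1}{v + k{\left(\left(-24\right)^{2} \right)}} = \frac{1}{-306504 - \left(193 - \left(-24\right)^{2}\right)} = \frac{1}{-306504 + \left(-193 + 576\right)} = \frac{1}{-306504 + 383} = \frac{1}{-306121} = - \frac{1}{306121}$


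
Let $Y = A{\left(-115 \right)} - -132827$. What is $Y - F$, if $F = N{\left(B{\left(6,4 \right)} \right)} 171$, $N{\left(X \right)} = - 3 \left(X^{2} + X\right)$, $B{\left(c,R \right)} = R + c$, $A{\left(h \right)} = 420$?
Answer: $189677$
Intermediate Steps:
$Y = 133247$ ($Y = 420 - -132827 = 420 + 132827 = 133247$)
$N{\left(X \right)} = - 3 X - 3 X^{2}$ ($N{\left(X \right)} = - 3 \left(X + X^{2}\right) = - 3 X - 3 X^{2}$)
$F = -56430$ ($F = - 3 \left(4 + 6\right) \left(1 + \left(4 + 6\right)\right) 171 = \left(-3\right) 10 \left(1 + 10\right) 171 = \left(-3\right) 10 \cdot 11 \cdot 171 = \left(-330\right) 171 = -56430$)
$Y - F = 133247 - -56430 = 133247 + 56430 = 189677$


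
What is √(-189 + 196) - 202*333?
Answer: -67266 + √7 ≈ -67263.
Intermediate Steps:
√(-189 + 196) - 202*333 = √7 - 67266 = -67266 + √7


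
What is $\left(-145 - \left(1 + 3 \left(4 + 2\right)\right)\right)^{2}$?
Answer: $26896$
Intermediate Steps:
$\left(-145 - \left(1 + 3 \left(4 + 2\right)\right)\right)^{2} = \left(-145 - 19\right)^{2} = \left(-164\right)^{2} = 26896$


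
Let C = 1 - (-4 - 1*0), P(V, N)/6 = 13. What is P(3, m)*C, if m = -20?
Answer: 390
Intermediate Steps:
P(V, N) = 78 (P(V, N) = 6*13 = 78)
C = 5 (C = 1 - (-4 + 0) = 1 - 1*(-4) = 1 + 4 = 5)
P(3, m)*C = 78*5 = 390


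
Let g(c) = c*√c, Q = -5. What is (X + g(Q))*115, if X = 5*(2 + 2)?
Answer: 2300 - 575*I*√5 ≈ 2300.0 - 1285.7*I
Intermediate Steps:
g(c) = c^(3/2)
X = 20 (X = 5*4 = 20)
(X + g(Q))*115 = (20 + (-5)^(3/2))*115 = (20 - 5*I*√5)*115 = 2300 - 575*I*√5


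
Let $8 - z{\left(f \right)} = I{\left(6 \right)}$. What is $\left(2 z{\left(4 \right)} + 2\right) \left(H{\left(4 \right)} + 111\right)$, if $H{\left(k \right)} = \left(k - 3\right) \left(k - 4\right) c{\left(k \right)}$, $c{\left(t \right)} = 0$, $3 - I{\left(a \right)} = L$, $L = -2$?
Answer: $888$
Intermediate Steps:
$I{\left(a \right)} = 5$ ($I{\left(a \right)} = 3 - -2 = 3 + 2 = 5$)
$z{\left(f \right)} = 3$ ($z{\left(f \right)} = 8 - 5 = 3$)
$H{\left(k \right)} = 0$ ($H{\left(k \right)} = \left(k - 3\right) \left(k - 4\right) 0 = \left(-3 + k\right) \left(-4 + k\right) 0 = \left(-4 + k\right) \left(-3 + k\right) 0 = 0$)
$\left(2 z{\left(4 \right)} + 2\right) \left(H{\left(4 \right)} + 111\right) = \left(2 \cdot 3 + 2\right) \left(0 + 111\right) = \left(6 + 2\right) 111 = 8 \cdot 111 = 888$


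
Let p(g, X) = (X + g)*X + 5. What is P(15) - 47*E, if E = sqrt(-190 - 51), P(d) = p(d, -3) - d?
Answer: -46 - 47*I*sqrt(241) ≈ -46.0 - 729.64*I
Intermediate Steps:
p(g, X) = 5 + X*(X + g) (p(g, X) = X*(X + g) + 5 = 5 + X*(X + g))
P(d) = 14 - 4*d (P(d) = (5 + (-3)**2 - 3*d) - d = (5 + 9 - 3*d) - d = (14 - 3*d) - d = 14 - 4*d)
E = I*sqrt(241) (E = sqrt(-241) = I*sqrt(241) ≈ 15.524*I)
P(15) - 47*E = (14 - 4*15) - 47*I*sqrt(241) = (14 - 60) - 47*I*sqrt(241) = -46 - 47*I*sqrt(241)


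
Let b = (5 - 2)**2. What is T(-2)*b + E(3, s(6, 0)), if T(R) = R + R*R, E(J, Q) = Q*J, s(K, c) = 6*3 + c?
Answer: 72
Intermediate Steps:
s(K, c) = 18 + c
E(J, Q) = J*Q
b = 9 (b = 3**2 = 9)
T(R) = R + R**2
T(-2)*b + E(3, s(6, 0)) = -2*(1 - 2)*9 + 3*(18 + 0) = -2*(-1)*9 + 3*18 = 2*9 + 54 = 18 + 54 = 72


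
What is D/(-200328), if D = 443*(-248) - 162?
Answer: 55013/100164 ≈ 0.54923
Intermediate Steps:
D = -110026 (D = -109864 - 162 = -110026)
D/(-200328) = -110026/(-200328) = -110026*(-1/200328) = 55013/100164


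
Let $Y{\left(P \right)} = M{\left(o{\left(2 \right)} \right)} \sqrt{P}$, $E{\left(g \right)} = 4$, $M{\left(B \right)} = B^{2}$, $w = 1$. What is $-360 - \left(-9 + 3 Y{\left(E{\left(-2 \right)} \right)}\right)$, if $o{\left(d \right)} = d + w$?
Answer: $-405$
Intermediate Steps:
$o{\left(d \right)} = 1 + d$ ($o{\left(d \right)} = d + 1 = 1 + d$)
$Y{\left(P \right)} = 9 \sqrt{P}$ ($Y{\left(P \right)} = \left(1 + 2\right)^{2} \sqrt{P} = 3^{2} \sqrt{P} = 9 \sqrt{P}$)
$-360 - \left(-9 + 3 Y{\left(E{\left(-2 \right)} \right)}\right) = -360 + \left(- 3 \cdot 9 \sqrt{4} + 9\right) = -360 + \left(- 3 \cdot 9 \cdot 2 + 9\right) = -360 + \left(\left(-3\right) 18 + 9\right) = -360 + \left(-54 + 9\right) = -360 - 45 = -405$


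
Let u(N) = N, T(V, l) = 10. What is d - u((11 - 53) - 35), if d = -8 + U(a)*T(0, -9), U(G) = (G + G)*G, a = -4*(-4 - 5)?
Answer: 25989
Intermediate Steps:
a = 36 (a = -4*(-9) = 36)
U(G) = 2*G**2 (U(G) = (2*G)*G = 2*G**2)
d = 25912 (d = -8 + (2*36**2)*10 = -8 + (2*1296)*10 = -8 + 2592*10 = -8 + 25920 = 25912)
d - u((11 - 53) - 35) = 25912 - ((11 - 53) - 35) = 25912 - (-42 - 35) = 25912 - 1*(-77) = 25912 + 77 = 25989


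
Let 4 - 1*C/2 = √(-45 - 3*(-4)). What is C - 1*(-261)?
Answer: 269 - 2*I*√33 ≈ 269.0 - 11.489*I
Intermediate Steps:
C = 8 - 2*I*√33 (C = 8 - 2*√(-45 - 3*(-4)) = 8 - 2*√(-45 + 12) = 8 - 2*I*√33 ≈ 8.0 - 11.489*I)
C - 1*(-261) = (8 - 2*I*√33) - 1*(-261) = (8 - 2*I*√33) + 261 = 269 - 2*I*√33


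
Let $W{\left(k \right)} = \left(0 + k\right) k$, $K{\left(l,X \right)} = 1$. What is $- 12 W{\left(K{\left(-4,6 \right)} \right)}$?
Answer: $-12$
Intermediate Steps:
$W{\left(k \right)} = k^{2}$ ($W{\left(k \right)} = k k = k^{2}$)
$- 12 W{\left(K{\left(-4,6 \right)} \right)} = - 12 \cdot 1^{2} = \left(-12\right) 1 = -12$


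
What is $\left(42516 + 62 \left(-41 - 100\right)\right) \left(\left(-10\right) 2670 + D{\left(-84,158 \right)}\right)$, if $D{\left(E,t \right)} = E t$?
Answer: $-1350014328$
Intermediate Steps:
$\left(42516 + 62 \left(-41 - 100\right)\right) \left(\left(-10\right) 2670 + D{\left(-84,158 \right)}\right) = \left(42516 + 62 \left(-41 - 100\right)\right) \left(\left(-10\right) 2670 - 13272\right) = \left(42516 + 62 \left(-141\right)\right) \left(-26700 - 13272\right) = \left(42516 - 8742\right) \left(-39972\right) = 33774 \left(-39972\right) = -1350014328$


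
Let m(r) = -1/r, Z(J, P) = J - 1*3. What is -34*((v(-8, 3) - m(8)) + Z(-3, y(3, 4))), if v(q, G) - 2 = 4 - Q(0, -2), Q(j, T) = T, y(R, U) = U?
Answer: -289/4 ≈ -72.250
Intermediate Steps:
Z(J, P) = -3 + J (Z(J, P) = J - 3 = -3 + J)
m(r) = -1/r
v(q, G) = 8 (v(q, G) = 2 + (4 - 1*(-2)) = 2 + (4 + 2) = 2 + 6 = 8)
-34*((v(-8, 3) - m(8)) + Z(-3, y(3, 4))) = -34*((8 - (-1)/8) + (-3 - 3)) = -34*((8 - (-1)/8) - 6) = -34*((8 - 1*(-⅛)) - 6) = -34*((8 + ⅛) - 6) = -34*(65/8 - 6) = -34*17/8 = -289/4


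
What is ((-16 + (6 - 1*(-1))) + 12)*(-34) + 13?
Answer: -89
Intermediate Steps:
((-16 + (6 - 1*(-1))) + 12)*(-34) + 13 = ((-16 + (6 + 1)) + 12)*(-34) + 13 = ((-16 + 7) + 12)*(-34) + 13 = (-9 + 12)*(-34) + 13 = 3*(-34) + 13 = -102 + 13 = -89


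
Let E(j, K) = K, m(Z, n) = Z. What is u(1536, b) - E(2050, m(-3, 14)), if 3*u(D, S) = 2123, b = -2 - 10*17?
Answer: 2132/3 ≈ 710.67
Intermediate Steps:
b = -172 (b = -2 - 170 = -172)
u(D, S) = 2123/3 (u(D, S) = (⅓)*2123 = 2123/3)
u(1536, b) - E(2050, m(-3, 14)) = 2123/3 - 1*(-3) = 2123/3 + 3 = 2132/3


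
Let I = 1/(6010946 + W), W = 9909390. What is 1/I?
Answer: 15920336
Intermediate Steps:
I = 1/15920336 (I = 1/(6010946 + 9909390) = 1/15920336 ≈ 6.2813e-8)
1/I = 1/(1/15920336) = 15920336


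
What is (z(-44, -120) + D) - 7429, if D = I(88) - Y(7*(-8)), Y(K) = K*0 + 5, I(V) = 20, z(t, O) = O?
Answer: -7534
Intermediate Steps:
Y(K) = 5 (Y(K) = 0 + 5 = 5)
D = 15 (D = 20 - 1*5 = 20 - 5 = 15)
(z(-44, -120) + D) - 7429 = (-120 + 15) - 7429 = -105 - 7429 = -7534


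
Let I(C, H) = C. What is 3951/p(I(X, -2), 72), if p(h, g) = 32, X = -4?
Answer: 3951/32 ≈ 123.47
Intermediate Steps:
3951/p(I(X, -2), 72) = 3951/32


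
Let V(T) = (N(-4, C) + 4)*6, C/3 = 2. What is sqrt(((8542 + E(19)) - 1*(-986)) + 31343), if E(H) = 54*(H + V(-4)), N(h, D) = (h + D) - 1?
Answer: sqrt(43517) ≈ 208.61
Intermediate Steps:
C = 6 (C = 3*2 = 6)
N(h, D) = -1 + D + h (N(h, D) = (D + h) - 1 = -1 + D + h)
V(T) = 30 (V(T) = ((-1 + 6 - 4) + 4)*6 = (1 + 4)*6 = 5*6 = 30)
E(H) = 1620 + 54*H (E(H) = 54*(H + 30) = 54*(30 + H) = 1620 + 54*H)
sqrt(((8542 + E(19)) - 1*(-986)) + 31343) = sqrt(((8542 + (1620 + 54*19)) - 1*(-986)) + 31343) = sqrt(((8542 + (1620 + 1026)) + 986) + 31343) = sqrt(((8542 + 2646) + 986) + 31343) = sqrt((11188 + 986) + 31343) = sqrt(12174 + 31343) = sqrt(43517)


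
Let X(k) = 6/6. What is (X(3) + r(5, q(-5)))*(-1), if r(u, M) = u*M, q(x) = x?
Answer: 24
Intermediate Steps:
X(k) = 1 (X(k) = 6*(⅙) = 1)
r(u, M) = M*u
(X(3) + r(5, q(-5)))*(-1) = (1 - 5*5)*(-1) = (1 - 25)*(-1) = -24*(-1) = 24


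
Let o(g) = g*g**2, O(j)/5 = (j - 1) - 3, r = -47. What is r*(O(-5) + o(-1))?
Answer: 2162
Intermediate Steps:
O(j) = -20 + 5*j (O(j) = 5*((j - 1) - 3) = 5*((-1 + j) - 3) = 5*(-4 + j) = -20 + 5*j)
o(g) = g**3
r*(O(-5) + o(-1)) = -47*((-20 + 5*(-5)) + (-1)**3) = -47*((-20 - 25) - 1) = -47*(-45 - 1) = -47*(-46) = 2162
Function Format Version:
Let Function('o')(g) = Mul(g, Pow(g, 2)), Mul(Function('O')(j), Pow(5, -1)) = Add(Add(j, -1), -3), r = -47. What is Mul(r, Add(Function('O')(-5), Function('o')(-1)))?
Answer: 2162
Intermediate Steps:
Function('O')(j) = Add(-20, Mul(5, j)) (Function('O')(j) = Mul(5, Add(Add(j, -1), -3)) = Mul(5, Add(Add(-1, j), -3)) = Mul(5, Add(-4, j)) = Add(-20, Mul(5, j)))
Function('o')(g) = Pow(g, 3)
Mul(r, Add(Function('O')(-5), Function('o')(-1))) = Mul(-47, Add(Add(-20, Mul(5, -5)), Pow(-1, 3))) = Mul(-47, Add(Add(-20, -25), -1)) = Mul(-47, Add(-45, -1)) = Mul(-47, -46) = 2162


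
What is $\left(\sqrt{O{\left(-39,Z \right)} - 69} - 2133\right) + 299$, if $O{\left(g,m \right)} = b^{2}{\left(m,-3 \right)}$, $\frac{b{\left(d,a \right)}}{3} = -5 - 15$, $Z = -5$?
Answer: $-1834 + \sqrt{3531} \approx -1774.6$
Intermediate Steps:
$b{\left(d,a \right)} = -60$ ($b{\left(d,a \right)} = 3 \left(-5 - 15\right) = 3 \left(-20\right) = -60$)
$O{\left(g,m \right)} = 3600$ ($O{\left(g,m \right)} = \left(-60\right)^{2} = 3600$)
$\left(\sqrt{O{\left(-39,Z \right)} - 69} - 2133\right) + 299 = \left(\sqrt{3600 - 69} - 2133\right) + 299 = \left(\sqrt{3531} - 2133\right) + 299 = \left(-2133 + \sqrt{3531}\right) + 299 = -1834 + \sqrt{3531}$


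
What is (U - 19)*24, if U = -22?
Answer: -984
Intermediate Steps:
(U - 19)*24 = (-22 - 19)*24 = -41*24 = -984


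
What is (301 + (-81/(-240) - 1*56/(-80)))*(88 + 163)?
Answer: 6064913/80 ≈ 75811.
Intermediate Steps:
(301 + (-81/(-240) - 1*56/(-80)))*(88 + 163) = (301 + (-81*(-1/240) - 56*(-1/80)))*251 = (301 + (27/80 + 7/10))*251 = (301 + 83/80)*251 = (24163/80)*251 = 6064913/80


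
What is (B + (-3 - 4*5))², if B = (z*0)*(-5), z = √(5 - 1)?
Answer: 529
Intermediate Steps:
z = 2 (z = √4 = 2)
B = 0 (B = (2*0)*(-5) = 0*(-5) = 0)
(B + (-3 - 4*5))² = (0 + (-3 - 4*5))² = (0 + (-3 - 20))² = (0 - 23)² = (-23)² = 529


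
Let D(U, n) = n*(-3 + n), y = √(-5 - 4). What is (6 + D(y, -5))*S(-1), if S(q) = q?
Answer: -46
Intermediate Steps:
y = 3*I (y = √(-9) = 3*I ≈ 3.0*I)
(6 + D(y, -5))*S(-1) = (6 - 5*(-3 - 5))*(-1) = (6 - 5*(-8))*(-1) = (6 + 40)*(-1) = 46*(-1) = -46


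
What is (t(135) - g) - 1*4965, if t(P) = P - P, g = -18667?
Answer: 13702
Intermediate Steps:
t(P) = 0
(t(135) - g) - 1*4965 = (0 - 1*(-18667)) - 1*4965 = (0 + 18667) - 4965 = 18667 - 4965 = 13702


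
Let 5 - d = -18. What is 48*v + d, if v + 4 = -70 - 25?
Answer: -4729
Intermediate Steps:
d = 23 (d = 5 - 1*(-18) = 5 + 18 = 23)
v = -99 (v = -4 + (-70 - 25) = -4 - 95 = -99)
48*v + d = 48*(-99) + 23 = -4752 + 23 = -4729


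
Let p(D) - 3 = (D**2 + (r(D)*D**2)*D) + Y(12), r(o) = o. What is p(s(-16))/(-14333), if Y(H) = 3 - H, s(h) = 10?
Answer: -10094/14333 ≈ -0.70425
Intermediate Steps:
p(D) = -6 + D**2 + D**4 (p(D) = 3 + ((D**2 + (D*D**2)*D) + (3 - 1*12)) = 3 + ((D**2 + D**3*D) + (3 - 12)) = 3 + ((D**2 + D**4) - 9) = 3 + (-9 + D**2 + D**4) = -6 + D**2 + D**4)
p(s(-16))/(-14333) = (-6 + 10**2 + 10**4)/(-14333) = (-6 + 100 + 10000)*(-1/14333) = 10094*(-1/14333) = -10094/14333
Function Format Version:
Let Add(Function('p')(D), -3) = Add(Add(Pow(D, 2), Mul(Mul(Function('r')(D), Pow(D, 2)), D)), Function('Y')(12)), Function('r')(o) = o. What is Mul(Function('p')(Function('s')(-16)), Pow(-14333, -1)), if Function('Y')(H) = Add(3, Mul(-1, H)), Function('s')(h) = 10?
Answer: Rational(-10094, 14333) ≈ -0.70425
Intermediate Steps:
Function('p')(D) = Add(-6, Pow(D, 2), Pow(D, 4)) (Function('p')(D) = Add(3, Add(Add(Pow(D, 2), Mul(Mul(D, Pow(D, 2)), D)), Add(3, Mul(-1, 12)))) = Add(3, Add(Add(Pow(D, 2), Mul(Pow(D, 3), D)), Add(3, -12))) = Add(3, Add(Add(Pow(D, 2), Pow(D, 4)), -9)) = Add(3, Add(-9, Pow(D, 2), Pow(D, 4))) = Add(-6, Pow(D, 2), Pow(D, 4)))
Mul(Function('p')(Function('s')(-16)), Pow(-14333, -1)) = Mul(Add(-6, Pow(10, 2), Pow(10, 4)), Pow(-14333, -1)) = Mul(Add(-6, 100, 10000), Rational(-1, 14333)) = Mul(10094, Rational(-1, 14333)) = Rational(-10094, 14333)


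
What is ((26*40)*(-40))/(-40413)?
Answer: 41600/40413 ≈ 1.0294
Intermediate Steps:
((26*40)*(-40))/(-40413) = (1040*(-40))*(-1/40413) = -41600*(-1/40413) = 41600/40413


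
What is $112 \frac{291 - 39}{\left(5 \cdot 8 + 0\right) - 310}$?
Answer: $- \frac{1568}{15} \approx -104.53$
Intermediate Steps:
$112 \frac{291 - 39}{\left(5 \cdot 8 + 0\right) - 310} = 112 \frac{252}{\left(40 + 0\right) - 310} = 112 \frac{252}{40 - 310} = 112 \frac{252}{-270} = 112 \cdot 252 \left(- \frac{1}{270}\right) = 112 \left(- \frac{14}{15}\right) = - \frac{1568}{15}$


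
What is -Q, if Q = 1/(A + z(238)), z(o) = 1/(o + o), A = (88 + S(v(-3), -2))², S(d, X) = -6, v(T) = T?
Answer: -476/3200625 ≈ -0.00014872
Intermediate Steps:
A = 6724 (A = (88 - 6)² = 82² = 6724)
z(o) = 1/(2*o)
Q = 476/3200625 (Q = 1/(6724 + (½)/238) = 1/(6724 + (½)*(1/238)) = 1/(6724 + 1/476) = 1/(3200625/476) = 476/3200625 ≈ 0.00014872)
-Q = -1*476/3200625 = -476/3200625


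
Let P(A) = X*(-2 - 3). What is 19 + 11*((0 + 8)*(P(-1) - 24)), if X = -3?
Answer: -773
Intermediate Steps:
P(A) = 15 (P(A) = -3*(-2 - 3) = -3*(-5) = 15)
19 + 11*((0 + 8)*(P(-1) - 24)) = 19 + 11*((0 + 8)*(15 - 24)) = 19 + 11*(8*(-9)) = 19 + 11*(-72) = 19 - 792 = -773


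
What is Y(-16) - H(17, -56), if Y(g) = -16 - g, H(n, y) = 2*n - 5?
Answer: -29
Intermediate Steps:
H(n, y) = -5 + 2*n
Y(-16) - H(17, -56) = (-16 - 1*(-16)) - (-5 + 2*17) = (-16 + 16) - (-5 + 34) = 0 - 1*29 = 0 - 29 = -29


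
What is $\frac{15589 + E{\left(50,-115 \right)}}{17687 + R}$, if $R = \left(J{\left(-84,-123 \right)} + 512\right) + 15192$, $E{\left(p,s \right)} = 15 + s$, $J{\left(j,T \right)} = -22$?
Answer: $\frac{5163}{11123} \approx 0.46417$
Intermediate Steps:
$R = 15682$ ($R = \left(-22 + 512\right) + 15192 = 490 + 15192 = 15682$)
$\frac{15589 + E{\left(50,-115 \right)}}{17687 + R} = \frac{15589 + \left(15 - 115\right)}{17687 + 15682} = \frac{15589 - 100}{33369} = 15489 \cdot \frac{1}{33369} = \frac{5163}{11123}$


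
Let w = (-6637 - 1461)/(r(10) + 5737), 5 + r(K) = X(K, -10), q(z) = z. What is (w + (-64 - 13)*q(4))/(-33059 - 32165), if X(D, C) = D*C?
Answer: 871377/183670784 ≈ 0.0047442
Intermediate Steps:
X(D, C) = C*D
r(K) = -5 - 10*K
w = -4049/2816 (w = (-6637 - 1461)/((-5 - 10*10) + 5737) = -8098/((-5 - 100) + 5737) = -8098/(-105 + 5737) = -8098/5632 = -8098*1/5632 = -4049/2816 ≈ -1.4379)
(w + (-64 - 13)*q(4))/(-33059 - 32165) = (-4049/2816 + (-64 - 13)*4)/(-33059 - 32165) = (-4049/2816 - 77*4)/(-65224) = (-4049/2816 - 308)*(-1/65224) = -871377/2816*(-1/65224) = 871377/183670784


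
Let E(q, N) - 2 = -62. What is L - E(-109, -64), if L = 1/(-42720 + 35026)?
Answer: 461639/7694 ≈ 60.000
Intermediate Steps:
E(q, N) = -60 (E(q, N) = 2 - 62 = -60)
L = -1/7694 (L = 1/(-7694) = -1/7694 ≈ -0.00012997)
L - E(-109, -64) = -1/7694 - 1*(-60) = -1/7694 + 60 = 461639/7694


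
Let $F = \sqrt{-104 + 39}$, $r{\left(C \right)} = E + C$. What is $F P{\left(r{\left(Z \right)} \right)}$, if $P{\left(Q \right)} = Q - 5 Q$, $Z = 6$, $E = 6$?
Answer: $- 48 i \sqrt{65} \approx - 386.99 i$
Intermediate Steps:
$r{\left(C \right)} = 6 + C$
$P{\left(Q \right)} = - 4 Q$
$F = i \sqrt{65}$ ($F = \sqrt{-65} = i \sqrt{65} \approx 8.0623 i$)
$F P{\left(r{\left(Z \right)} \right)} = i \sqrt{65} \left(- 4 \left(6 + 6\right)\right) = i \sqrt{65} \left(\left(-4\right) 12\right) = i \sqrt{65} \left(-48\right) = - 48 i \sqrt{65}$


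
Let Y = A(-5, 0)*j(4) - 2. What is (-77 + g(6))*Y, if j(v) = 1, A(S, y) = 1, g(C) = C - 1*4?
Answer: 75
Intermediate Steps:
g(C) = -4 + C (g(C) = C - 4 = -4 + C)
Y = -1 (Y = 1*1 - 2 = 1 - 2 = -1)
(-77 + g(6))*Y = (-77 + (-4 + 6))*(-1) = (-77 + 2)*(-1) = -75*(-1) = 75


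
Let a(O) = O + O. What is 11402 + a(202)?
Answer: 11806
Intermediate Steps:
a(O) = 2*O
11402 + a(202) = 11402 + 2*202 = 11402 + 404 = 11806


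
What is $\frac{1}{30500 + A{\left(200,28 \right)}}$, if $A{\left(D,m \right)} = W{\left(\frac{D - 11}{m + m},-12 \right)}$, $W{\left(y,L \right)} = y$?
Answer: $\frac{8}{244027} \approx 3.2783 \cdot 10^{-5}$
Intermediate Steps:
$A{\left(D,m \right)} = \frac{-11 + D}{2 m}$ ($A{\left(D,m \right)} = \frac{D - 11}{m + m} = \frac{-11 + D}{2 m}$)
$\frac{1}{30500 + A{\left(200,28 \right)}} = \frac{1}{30500 + \frac{-11 + 200}{2 \cdot 28}} = \frac{1}{30500 + \frac{1}{2} \cdot \frac{1}{28} \cdot 189} = \frac{1}{30500 + \frac{27}{8}} = \frac{1}{\frac{244027}{8}} = \frac{8}{244027}$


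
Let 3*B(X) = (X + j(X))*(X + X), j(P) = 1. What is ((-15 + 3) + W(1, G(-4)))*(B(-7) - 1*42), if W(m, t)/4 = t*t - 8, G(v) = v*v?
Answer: -13720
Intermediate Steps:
G(v) = v**2
W(m, t) = -32 + 4*t**2 (W(m, t) = 4*(t*t - 8) = 4*(t**2 - 8) = 4*(-8 + t**2) = -32 + 4*t**2)
B(X) = 2*X*(1 + X)/3 (B(X) = ((X + 1)*(X + X))/3 = ((1 + X)*(2*X))/3 = (2*X*(1 + X))/3 = 2*X*(1 + X)/3)
((-15 + 3) + W(1, G(-4)))*(B(-7) - 1*42) = ((-15 + 3) + (-32 + 4*((-4)**2)**2))*((2/3)*(-7)*(1 - 7) - 1*42) = (-12 + (-32 + 4*16**2))*((2/3)*(-7)*(-6) - 42) = (-12 + (-32 + 4*256))*(28 - 42) = (-12 + (-32 + 1024))*(-14) = (-12 + 992)*(-14) = 980*(-14) = -13720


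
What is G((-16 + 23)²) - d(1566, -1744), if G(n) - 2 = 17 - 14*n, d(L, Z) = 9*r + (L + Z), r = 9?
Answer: -570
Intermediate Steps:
d(L, Z) = 81 + L + Z (d(L, Z) = 9*9 + (L + Z) = 81 + (L + Z) = 81 + L + Z)
G(n) = 19 - 14*n (G(n) = 2 + (17 - 14*n) = 19 - 14*n)
G((-16 + 23)²) - d(1566, -1744) = (19 - 14*(-16 + 23)²) - (81 + 1566 - 1744) = (19 - 14*7²) - 1*(-97) = (19 - 14*49) + 97 = (19 - 686) + 97 = -667 + 97 = -570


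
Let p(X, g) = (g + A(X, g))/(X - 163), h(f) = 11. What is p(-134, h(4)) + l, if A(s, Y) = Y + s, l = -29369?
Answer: -8722481/297 ≈ -29369.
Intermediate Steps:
p(X, g) = (X + 2*g)/(-163 + X) (p(X, g) = (g + (g + X))/(X - 163) = (g + (X + g))/(-163 + X) = (X + 2*g)/(-163 + X))
p(-134, h(4)) + l = (-134 + 2*11)/(-163 - 134) - 29369 = (-134 + 22)/(-297) - 29369 = -1/297*(-112) - 29369 = 112/297 - 29369 = -8722481/297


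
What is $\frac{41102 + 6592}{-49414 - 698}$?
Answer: $- \frac{7949}{8352} \approx -0.95175$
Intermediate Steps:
$\frac{41102 + 6592}{-49414 - 698} = \frac{47694}{-50112} = 47694 \left(- \frac{1}{50112}\right) = - \frac{7949}{8352}$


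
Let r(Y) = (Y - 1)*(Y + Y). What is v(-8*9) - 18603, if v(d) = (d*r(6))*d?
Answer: 292437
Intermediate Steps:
r(Y) = 2*Y*(-1 + Y) (r(Y) = (-1 + Y)*(2*Y) = 2*Y*(-1 + Y))
v(d) = 60*d² (v(d) = (d*(2*6*(-1 + 6)))*d = (d*(2*6*5))*d = (d*60)*d = (60*d)*d = 60*d²)
v(-8*9) - 18603 = 60*(-8*9)² - 18603 = 60*(-72)² - 18603 = 60*5184 - 18603 = 311040 - 18603 = 292437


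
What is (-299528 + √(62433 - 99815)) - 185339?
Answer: -484867 + I*√37382 ≈ -4.8487e+5 + 193.34*I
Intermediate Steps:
(-299528 + √(62433 - 99815)) - 185339 = (-299528 + √(-37382)) - 185339 = (-299528 + I*√37382) - 185339 = -484867 + I*√37382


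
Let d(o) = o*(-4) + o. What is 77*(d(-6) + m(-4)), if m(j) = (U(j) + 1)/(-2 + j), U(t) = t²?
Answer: 7007/6 ≈ 1167.8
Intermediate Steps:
d(o) = -3*o (d(o) = -4*o + o = -3*o)
m(j) = (1 + j²)/(-2 + j) (m(j) = (j² + 1)/(-2 + j) = (1 + j²)/(-2 + j))
77*(d(-6) + m(-4)) = 77*(-3*(-6) + (1 + (-4)²)/(-2 - 4)) = 77*(18 + (1 + 16)/(-6)) = 77*(18 - ⅙*17) = 77*(18 - 17/6) = 77*(91/6) = 7007/6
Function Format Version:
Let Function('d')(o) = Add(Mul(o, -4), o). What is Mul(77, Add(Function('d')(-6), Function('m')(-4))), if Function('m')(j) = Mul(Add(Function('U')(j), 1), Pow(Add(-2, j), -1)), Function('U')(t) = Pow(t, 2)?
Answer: Rational(7007, 6) ≈ 1167.8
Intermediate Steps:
Function('d')(o) = Mul(-3, o) (Function('d')(o) = Add(Mul(-4, o), o) = Mul(-3, o))
Function('m')(j) = Mul(Pow(Add(-2, j), -1), Add(1, Pow(j, 2))) (Function('m')(j) = Mul(Add(Pow(j, 2), 1), Pow(Add(-2, j), -1)) = Mul(Add(1, Pow(j, 2)), Pow(Add(-2, j), -1)) = Mul(Pow(Add(-2, j), -1), Add(1, Pow(j, 2))))
Mul(77, Add(Function('d')(-6), Function('m')(-4))) = Mul(77, Add(Mul(-3, -6), Mul(Pow(Add(-2, -4), -1), Add(1, Pow(-4, 2))))) = Mul(77, Add(18, Mul(Pow(-6, -1), Add(1, 16)))) = Mul(77, Add(18, Mul(Rational(-1, 6), 17))) = Mul(77, Add(18, Rational(-17, 6))) = Mul(77, Rational(91, 6)) = Rational(7007, 6)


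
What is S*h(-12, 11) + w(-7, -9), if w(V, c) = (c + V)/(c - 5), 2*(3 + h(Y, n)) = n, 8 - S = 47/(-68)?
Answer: 21773/952 ≈ 22.871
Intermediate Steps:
S = 591/68 (S = 8 - 47/(-68) = 8 - 47*(-1)/68 = 8 - 1*(-47/68) = 8 + 47/68 = 591/68 ≈ 8.6912)
h(Y, n) = -3 + n/2
w(V, c) = (V + c)/(-5 + c)
S*h(-12, 11) + w(-7, -9) = 591*(-3 + (1/2)*11)/68 + (-7 - 9)/(-5 - 9) = 591*(-3 + 11/2)/68 - 16/(-14) = (591/68)*(5/2) - 1/14*(-16) = 2955/136 + 8/7 = 21773/952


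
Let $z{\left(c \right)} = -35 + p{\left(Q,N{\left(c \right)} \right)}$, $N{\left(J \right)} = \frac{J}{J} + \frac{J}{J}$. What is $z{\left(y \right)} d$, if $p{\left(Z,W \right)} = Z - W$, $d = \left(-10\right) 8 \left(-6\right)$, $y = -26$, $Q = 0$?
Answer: $-17760$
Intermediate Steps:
$d = 480$ ($d = \left(-80\right) \left(-6\right) = 480$)
$N{\left(J \right)} = 2$ ($N{\left(J \right)} = 1 + 1 = 2$)
$z{\left(c \right)} = -37$ ($z{\left(c \right)} = -35 + \left(0 - 2\right) = -35 - 2 = -37$)
$z{\left(y \right)} d = \left(-37\right) 480 = -17760$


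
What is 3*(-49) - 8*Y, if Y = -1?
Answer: -139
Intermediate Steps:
3*(-49) - 8*Y = 3*(-49) - 8*(-1) = -147 + 8 = -139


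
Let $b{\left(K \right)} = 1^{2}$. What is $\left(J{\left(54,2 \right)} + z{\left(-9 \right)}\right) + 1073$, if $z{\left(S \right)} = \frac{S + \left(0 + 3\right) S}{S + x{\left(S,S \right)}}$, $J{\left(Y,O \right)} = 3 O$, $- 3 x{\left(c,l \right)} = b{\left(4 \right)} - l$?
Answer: $\frac{40031}{37} \approx 1081.9$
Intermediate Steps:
$b{\left(K \right)} = 1$
$x{\left(c,l \right)} = - \frac{1}{3} + \frac{l}{3}$ ($x{\left(c,l \right)} = - \frac{1 - l}{3} = - \frac{1}{3} + \frac{l}{3}$)
$z{\left(S \right)} = \frac{4 S}{- \frac{1}{3} + \frac{4 S}{3}}$ ($z{\left(S \right)} = \frac{S + \left(0 + 3\right) S}{S + \left(- \frac{1}{3} + \frac{S}{3}\right)} = \frac{S + 3 S}{- \frac{1}{3} + \frac{4 S}{3}} = \frac{4 S}{- \frac{1}{3} + \frac{4 S}{3}}$)
$\left(J{\left(54,2 \right)} + z{\left(-9 \right)}\right) + 1073 = \left(3 \cdot 2 + 12 \left(-9\right) \frac{1}{-1 + 4 \left(-9\right)}\right) + 1073 = \left(6 + 12 \left(-9\right) \frac{1}{-1 - 36}\right) + 1073 = \left(6 + 12 \left(-9\right) \frac{1}{-37}\right) + 1073 = \left(6 + 12 \left(-9\right) \left(- \frac{1}{37}\right)\right) + 1073 = \left(6 + \frac{108}{37}\right) + 1073 = \frac{330}{37} + 1073 = \frac{40031}{37}$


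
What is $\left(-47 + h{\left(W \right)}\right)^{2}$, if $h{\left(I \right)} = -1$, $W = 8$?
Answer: $2304$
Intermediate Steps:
$\left(-47 + h{\left(W \right)}\right)^{2} = \left(-47 - 1\right)^{2} = \left(-48\right)^{2} = 2304$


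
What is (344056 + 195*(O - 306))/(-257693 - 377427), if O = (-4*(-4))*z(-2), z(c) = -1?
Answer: -140633/317560 ≈ -0.44285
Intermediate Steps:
O = -16 (O = -4*(-4)*(-1) = 16*(-1) = -16)
(344056 + 195*(O - 306))/(-257693 - 377427) = (344056 + 195*(-16 - 306))/(-257693 - 377427) = (344056 + 195*(-322))/(-635120) = (344056 - 62790)*(-1/635120) = 281266*(-1/635120) = -140633/317560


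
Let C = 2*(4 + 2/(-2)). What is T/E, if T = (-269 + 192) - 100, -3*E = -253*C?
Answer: -177/506 ≈ -0.34980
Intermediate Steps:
C = 6 (C = 2*(4 + 2*(-½)) = 2*(4 - 1) = 2*3 = 6)
E = 506 (E = -(-253)*6/3 = -⅓*(-1518) = 506)
T = -177 (T = -77 - 100 = -177)
T/E = -177/506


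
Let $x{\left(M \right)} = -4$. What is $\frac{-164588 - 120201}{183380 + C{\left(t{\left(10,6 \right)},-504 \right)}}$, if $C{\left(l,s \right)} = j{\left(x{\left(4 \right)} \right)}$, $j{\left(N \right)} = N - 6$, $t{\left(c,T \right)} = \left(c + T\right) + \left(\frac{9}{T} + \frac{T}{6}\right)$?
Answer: $- \frac{284789}{183370} \approx -1.5531$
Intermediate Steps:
$t{\left(c,T \right)} = c + \frac{9}{T} + \frac{7 T}{6}$ ($t{\left(c,T \right)} = \left(T + c\right) + \left(\frac{9}{T} + T \frac{1}{6}\right) = \left(T + c\right) + \left(\frac{9}{T} + \frac{T}{6}\right) = c + \frac{9}{T} + \frac{7 T}{6}$)
$j{\left(N \right)} = -6 + N$ ($j{\left(N \right)} = N - 6 = -6 + N$)
$C{\left(l,s \right)} = -10$ ($C{\left(l,s \right)} = -6 - 4 = -10$)
$\frac{-164588 - 120201}{183380 + C{\left(t{\left(10,6 \right)},-504 \right)}} = \frac{-164588 - 120201}{183380 - 10} = - \frac{284789}{183370}$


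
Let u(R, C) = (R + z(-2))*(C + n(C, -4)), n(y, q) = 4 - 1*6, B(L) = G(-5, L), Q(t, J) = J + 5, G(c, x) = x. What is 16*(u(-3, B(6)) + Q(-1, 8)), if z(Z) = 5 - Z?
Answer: 464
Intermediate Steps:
Q(t, J) = 5 + J
B(L) = L
n(y, q) = -2 (n(y, q) = 4 - 6 = -2)
u(R, C) = (-2 + C)*(7 + R) (u(R, C) = (R + (5 - 1*(-2)))*(C - 2) = (R + (5 + 2))*(-2 + C) = (R + 7)*(-2 + C) = (7 + R)*(-2 + C) = (-2 + C)*(7 + R))
16*(u(-3, B(6)) + Q(-1, 8)) = 16*((-14 - 2*(-3) + 7*6 + 6*(-3)) + (5 + 8)) = 16*((-14 + 6 + 42 - 18) + 13) = 16*(16 + 13) = 16*29 = 464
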